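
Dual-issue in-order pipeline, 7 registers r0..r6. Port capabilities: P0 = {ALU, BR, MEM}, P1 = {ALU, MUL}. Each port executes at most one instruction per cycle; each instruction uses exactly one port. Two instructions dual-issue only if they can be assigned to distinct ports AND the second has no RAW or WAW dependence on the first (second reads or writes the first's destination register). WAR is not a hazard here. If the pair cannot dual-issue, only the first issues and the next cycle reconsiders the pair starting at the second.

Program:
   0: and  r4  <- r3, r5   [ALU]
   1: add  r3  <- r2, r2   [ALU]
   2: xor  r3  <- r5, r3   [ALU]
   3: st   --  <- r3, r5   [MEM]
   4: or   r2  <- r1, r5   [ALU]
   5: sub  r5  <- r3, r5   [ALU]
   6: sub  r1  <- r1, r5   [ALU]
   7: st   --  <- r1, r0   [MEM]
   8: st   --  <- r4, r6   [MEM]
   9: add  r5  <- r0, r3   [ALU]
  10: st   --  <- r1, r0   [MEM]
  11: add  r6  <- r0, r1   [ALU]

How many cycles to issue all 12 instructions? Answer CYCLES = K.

CYCLES = 8

c0: i0+i1 and add  dual
c1: i2 xor  RAW r3
c2: i3+i4 st or  dual
c3: i5 sub  RAW r5
c4: i6 sub  RAW r1
c5: i7 st  no-port MEM/MEM
c6: i8+i9 st add  dual
c7: i10+i11 st add  dual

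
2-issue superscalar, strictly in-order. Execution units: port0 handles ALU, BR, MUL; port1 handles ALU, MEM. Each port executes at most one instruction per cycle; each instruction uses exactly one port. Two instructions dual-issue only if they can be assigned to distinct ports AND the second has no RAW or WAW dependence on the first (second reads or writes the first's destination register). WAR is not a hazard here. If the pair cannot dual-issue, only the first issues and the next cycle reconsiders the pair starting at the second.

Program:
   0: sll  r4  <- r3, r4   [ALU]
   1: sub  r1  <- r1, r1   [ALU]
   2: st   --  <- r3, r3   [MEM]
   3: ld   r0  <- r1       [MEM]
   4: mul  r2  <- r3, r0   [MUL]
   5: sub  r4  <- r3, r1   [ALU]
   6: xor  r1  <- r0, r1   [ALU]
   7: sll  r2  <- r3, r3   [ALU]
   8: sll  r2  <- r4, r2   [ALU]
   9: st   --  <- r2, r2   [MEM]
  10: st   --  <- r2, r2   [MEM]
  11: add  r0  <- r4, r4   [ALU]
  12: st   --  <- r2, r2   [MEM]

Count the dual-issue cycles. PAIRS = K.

  cy0 -> i0+i1 (sll.ALU;sub.ALU) pair
  cy1 -> i2 (st.MEM) no-port MEM/MEM
  cy2 -> i3 (ld.MEM) RAW r0
  cy3 -> i4+i5 (mul.MUL;sub.ALU) pair
  cy4 -> i6+i7 (xor.ALU;sll.ALU) pair
  cy5 -> i8 (sll.ALU) RAW r2
  cy6 -> i9 (st.MEM) no-port MEM/MEM
  cy7 -> i10+i11 (st.MEM;add.ALU) pair
  cy8 -> i12 (st.MEM) tail

PAIRS = 4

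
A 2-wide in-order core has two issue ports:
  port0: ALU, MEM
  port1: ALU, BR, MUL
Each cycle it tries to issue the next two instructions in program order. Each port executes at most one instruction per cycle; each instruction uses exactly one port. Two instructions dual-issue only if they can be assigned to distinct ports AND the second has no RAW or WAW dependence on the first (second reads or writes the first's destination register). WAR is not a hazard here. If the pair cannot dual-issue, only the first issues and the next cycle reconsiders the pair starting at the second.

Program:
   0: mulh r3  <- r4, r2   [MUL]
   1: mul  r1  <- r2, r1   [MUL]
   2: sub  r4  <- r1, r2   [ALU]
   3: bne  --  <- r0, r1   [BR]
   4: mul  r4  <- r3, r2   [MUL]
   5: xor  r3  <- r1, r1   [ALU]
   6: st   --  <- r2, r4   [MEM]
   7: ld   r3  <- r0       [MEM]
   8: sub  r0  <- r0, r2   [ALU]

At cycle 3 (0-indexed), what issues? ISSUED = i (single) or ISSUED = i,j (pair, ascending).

ISSUED = 4,5

c0: i0 mulh.MUL  no-port MUL/MUL
c1: i1 mul.MUL  RAW r1
c2: i2+i3 sub.ALU bne.BR  2-wide
c3: i4+i5 mul.MUL xor.ALU  2-wide
c4: i6 st.MEM  no-port MEM/MEM
c5: i7+i8 ld.MEM sub.ALU  2-wide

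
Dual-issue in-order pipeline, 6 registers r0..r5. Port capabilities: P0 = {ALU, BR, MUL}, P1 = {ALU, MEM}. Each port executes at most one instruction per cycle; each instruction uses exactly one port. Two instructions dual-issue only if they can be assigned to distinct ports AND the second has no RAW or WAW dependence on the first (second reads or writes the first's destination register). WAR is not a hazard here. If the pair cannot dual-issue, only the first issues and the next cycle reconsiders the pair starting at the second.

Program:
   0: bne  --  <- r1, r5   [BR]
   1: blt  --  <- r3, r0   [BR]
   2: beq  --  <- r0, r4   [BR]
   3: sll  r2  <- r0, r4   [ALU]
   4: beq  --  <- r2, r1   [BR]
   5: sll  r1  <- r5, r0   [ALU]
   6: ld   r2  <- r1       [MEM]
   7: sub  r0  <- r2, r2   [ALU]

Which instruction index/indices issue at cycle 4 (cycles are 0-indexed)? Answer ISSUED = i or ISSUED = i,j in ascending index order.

  cy0 -> i0 (bne.BR) no-port BR/BR
  cy1 -> i1 (blt.BR) no-port BR/BR
  cy2 -> i2+i3 (beq.BR/sll.ALU) dual
  cy3 -> i4+i5 (beq.BR/sll.ALU) dual
  cy4 -> i6 (ld.MEM) RAW r2
  cy5 -> i7 (sub.ALU) tail

ISSUED = 6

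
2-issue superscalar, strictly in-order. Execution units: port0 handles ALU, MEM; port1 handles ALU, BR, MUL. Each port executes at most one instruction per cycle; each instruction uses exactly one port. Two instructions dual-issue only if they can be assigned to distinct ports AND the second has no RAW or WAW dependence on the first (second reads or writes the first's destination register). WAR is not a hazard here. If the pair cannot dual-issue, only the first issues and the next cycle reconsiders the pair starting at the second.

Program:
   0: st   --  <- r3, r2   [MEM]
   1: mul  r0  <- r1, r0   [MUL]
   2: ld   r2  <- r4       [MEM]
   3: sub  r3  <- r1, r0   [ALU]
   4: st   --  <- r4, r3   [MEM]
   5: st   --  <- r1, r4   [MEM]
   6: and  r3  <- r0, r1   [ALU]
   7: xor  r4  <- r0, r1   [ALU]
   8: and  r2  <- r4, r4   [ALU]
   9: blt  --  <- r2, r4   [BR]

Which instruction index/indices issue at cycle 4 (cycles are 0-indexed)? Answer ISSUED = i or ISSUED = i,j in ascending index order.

ISSUED = 7

  cy0 -> i0/i1 (st/mul) pair
  cy1 -> i2/i3 (ld/sub) pair
  cy2 -> i4 (st) no-port MEM/MEM
  cy3 -> i5/i6 (st/and) pair
  cy4 -> i7 (xor) RAW r4
  cy5 -> i8 (and) RAW r2
  cy6 -> i9 (blt) tail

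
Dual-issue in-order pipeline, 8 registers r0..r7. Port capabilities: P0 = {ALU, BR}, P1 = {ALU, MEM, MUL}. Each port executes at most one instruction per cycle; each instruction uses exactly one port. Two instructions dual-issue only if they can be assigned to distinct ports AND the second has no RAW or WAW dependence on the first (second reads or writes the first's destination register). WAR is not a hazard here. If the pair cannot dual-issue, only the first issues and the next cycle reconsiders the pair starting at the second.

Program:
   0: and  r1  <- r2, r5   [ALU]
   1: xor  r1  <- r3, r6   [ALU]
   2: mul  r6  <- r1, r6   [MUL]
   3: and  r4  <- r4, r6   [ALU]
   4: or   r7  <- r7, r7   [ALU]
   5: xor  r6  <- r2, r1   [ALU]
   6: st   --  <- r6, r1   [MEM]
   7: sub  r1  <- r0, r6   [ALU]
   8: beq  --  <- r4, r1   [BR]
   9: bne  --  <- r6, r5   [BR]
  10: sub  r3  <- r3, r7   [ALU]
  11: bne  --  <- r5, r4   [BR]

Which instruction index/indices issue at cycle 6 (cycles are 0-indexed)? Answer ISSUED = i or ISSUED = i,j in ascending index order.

ISSUED = 8

[0] i0  and  -- WAW r1
[1] i1  xor  -- RAW r1
[2] i2  mul  -- RAW r6
[3] i3&i4  and/or  -- 2-wide
[4] i5  xor  -- RAW r6
[5] i6&i7  st/sub  -- 2-wide
[6] i8  beq  -- no-port BR/BR
[7] i9&i10  bne/sub  -- 2-wide
[8] i11  bne  -- tail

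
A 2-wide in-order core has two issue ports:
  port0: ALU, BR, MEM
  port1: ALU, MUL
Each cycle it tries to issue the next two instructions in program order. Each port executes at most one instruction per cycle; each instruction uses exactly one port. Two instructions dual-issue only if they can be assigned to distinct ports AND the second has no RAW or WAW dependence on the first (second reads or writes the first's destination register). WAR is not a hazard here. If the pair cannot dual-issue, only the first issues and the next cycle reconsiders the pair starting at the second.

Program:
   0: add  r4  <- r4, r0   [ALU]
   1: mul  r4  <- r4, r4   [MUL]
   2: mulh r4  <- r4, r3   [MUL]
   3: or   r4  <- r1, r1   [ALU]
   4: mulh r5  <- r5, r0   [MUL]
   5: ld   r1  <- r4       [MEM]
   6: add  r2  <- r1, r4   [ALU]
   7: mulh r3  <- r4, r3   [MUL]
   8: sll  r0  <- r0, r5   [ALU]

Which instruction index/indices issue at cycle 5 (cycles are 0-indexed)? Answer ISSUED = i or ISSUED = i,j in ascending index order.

c0: i0 add  RAW+WAW r4
c1: i1 mul  no-port MUL/MUL
c2: i2 mulh  WAW r4
c3: i3/i4 or/mulh  pair
c4: i5 ld  RAW r1
c5: i6/i7 add/mulh  pair
c6: i8 sll  tail

ISSUED = 6,7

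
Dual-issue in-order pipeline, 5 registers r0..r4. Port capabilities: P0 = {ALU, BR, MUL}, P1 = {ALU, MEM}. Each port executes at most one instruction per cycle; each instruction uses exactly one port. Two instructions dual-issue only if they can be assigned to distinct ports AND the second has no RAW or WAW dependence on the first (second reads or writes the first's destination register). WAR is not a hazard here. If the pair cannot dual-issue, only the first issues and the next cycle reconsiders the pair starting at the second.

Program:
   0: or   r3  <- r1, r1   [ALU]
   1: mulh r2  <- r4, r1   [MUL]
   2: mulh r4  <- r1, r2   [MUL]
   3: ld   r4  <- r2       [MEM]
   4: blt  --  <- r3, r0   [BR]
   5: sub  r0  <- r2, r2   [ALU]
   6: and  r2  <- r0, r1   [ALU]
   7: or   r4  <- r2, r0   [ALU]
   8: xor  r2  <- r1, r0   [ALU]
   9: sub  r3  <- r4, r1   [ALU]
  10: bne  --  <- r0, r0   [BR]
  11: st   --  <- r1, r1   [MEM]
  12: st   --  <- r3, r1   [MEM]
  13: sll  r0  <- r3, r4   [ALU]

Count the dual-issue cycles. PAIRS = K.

  cy0 -> i0+i1 (or.ALU;mulh.MUL) dual
  cy1 -> i2 (mulh.MUL) WAW r4
  cy2 -> i3+i4 (ld.MEM;blt.BR) dual
  cy3 -> i5 (sub.ALU) RAW r0
  cy4 -> i6 (and.ALU) RAW r2
  cy5 -> i7+i8 (or.ALU;xor.ALU) dual
  cy6 -> i9+i10 (sub.ALU;bne.BR) dual
  cy7 -> i11 (st.MEM) no-port MEM/MEM
  cy8 -> i12+i13 (st.MEM;sll.ALU) dual

PAIRS = 5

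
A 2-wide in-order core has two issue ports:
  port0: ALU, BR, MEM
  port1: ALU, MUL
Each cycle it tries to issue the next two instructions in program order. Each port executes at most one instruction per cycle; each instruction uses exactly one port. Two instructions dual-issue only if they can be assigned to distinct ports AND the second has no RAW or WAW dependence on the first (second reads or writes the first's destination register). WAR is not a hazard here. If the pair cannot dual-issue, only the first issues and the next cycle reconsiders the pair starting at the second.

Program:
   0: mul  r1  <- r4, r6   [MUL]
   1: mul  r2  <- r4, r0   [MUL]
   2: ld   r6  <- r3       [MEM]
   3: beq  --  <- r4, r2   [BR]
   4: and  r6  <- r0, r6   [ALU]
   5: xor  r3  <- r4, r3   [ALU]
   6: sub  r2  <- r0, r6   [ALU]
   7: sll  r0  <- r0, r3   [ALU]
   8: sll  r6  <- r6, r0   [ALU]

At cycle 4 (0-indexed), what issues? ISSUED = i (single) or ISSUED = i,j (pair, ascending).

t=0 i0:mul.MUL ; no-port MUL/MUL
t=1 i1,i2:mul.MUL;ld.MEM ; 2-wide
t=2 i3,i4:beq.BR;and.ALU ; 2-wide
t=3 i5,i6:xor.ALU;sub.ALU ; 2-wide
t=4 i7:sll.ALU ; RAW r0
t=5 i8:sll.ALU ; tail

ISSUED = 7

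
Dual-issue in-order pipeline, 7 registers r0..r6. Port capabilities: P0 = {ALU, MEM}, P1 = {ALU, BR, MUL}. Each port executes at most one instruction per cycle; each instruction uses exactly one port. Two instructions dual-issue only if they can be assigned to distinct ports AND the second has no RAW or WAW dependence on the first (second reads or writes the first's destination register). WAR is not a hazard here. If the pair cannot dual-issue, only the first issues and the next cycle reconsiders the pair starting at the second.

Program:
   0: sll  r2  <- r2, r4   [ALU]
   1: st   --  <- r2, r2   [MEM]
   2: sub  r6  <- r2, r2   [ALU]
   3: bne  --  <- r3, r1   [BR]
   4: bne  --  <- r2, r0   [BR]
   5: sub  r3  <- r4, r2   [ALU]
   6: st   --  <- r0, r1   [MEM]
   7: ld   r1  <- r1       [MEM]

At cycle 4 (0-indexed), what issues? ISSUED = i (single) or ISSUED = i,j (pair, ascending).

0. sll.ALU @i0  | RAW r2
1. st.MEM;sub.ALU @i1&i2  | 2-wide
2. bne.BR @i3  | no-port BR/BR
3. bne.BR;sub.ALU @i4&i5  | 2-wide
4. st.MEM @i6  | no-port MEM/MEM
5. ld.MEM @i7  | tail

ISSUED = 6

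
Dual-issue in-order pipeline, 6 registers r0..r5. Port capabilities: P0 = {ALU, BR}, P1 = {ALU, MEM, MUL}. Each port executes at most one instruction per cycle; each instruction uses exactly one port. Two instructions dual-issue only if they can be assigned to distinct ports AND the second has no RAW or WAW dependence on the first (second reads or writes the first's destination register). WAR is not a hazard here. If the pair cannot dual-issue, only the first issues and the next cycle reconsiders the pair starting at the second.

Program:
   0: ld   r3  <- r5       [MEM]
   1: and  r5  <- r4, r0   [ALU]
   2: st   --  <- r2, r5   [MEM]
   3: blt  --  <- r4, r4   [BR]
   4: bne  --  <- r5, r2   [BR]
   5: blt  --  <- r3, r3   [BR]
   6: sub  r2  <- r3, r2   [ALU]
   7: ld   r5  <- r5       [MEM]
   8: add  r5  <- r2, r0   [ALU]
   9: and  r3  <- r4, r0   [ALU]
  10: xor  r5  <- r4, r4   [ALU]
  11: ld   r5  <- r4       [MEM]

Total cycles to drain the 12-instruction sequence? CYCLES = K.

0. ld.MEM and.ALU @i0,i1  | 2-wide
1. st.MEM blt.BR @i2,i3  | 2-wide
2. bne.BR @i4  | no-port BR/BR
3. blt.BR sub.ALU @i5,i6  | 2-wide
4. ld.MEM @i7  | WAW r5
5. add.ALU and.ALU @i8,i9  | 2-wide
6. xor.ALU @i10  | WAW r5
7. ld.MEM @i11  | tail

CYCLES = 8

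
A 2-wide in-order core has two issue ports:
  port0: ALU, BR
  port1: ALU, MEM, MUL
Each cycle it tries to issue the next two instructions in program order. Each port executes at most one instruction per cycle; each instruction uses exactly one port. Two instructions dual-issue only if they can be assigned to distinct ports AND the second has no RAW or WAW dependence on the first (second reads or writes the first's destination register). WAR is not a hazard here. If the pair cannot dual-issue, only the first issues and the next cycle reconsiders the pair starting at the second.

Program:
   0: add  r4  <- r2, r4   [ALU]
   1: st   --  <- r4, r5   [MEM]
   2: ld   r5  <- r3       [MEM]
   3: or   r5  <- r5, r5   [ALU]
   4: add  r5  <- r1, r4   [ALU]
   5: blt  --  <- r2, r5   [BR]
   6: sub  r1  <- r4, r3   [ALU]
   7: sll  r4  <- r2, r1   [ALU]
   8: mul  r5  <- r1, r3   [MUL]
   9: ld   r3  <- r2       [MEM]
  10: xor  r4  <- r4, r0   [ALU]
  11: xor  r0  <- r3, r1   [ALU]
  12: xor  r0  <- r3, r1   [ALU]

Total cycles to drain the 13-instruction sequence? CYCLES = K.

CYCLES = 10

[0] i0  add  -- RAW r4
[1] i1  st  -- no-port MEM/MEM
[2] i2  ld  -- RAW+WAW r5
[3] i3  or  -- WAW r5
[4] i4  add  -- RAW r5
[5] i5+i6  blt;sub  -- dual
[6] i7+i8  sll;mul  -- dual
[7] i9+i10  ld;xor  -- dual
[8] i11  xor  -- WAW r0
[9] i12  xor  -- tail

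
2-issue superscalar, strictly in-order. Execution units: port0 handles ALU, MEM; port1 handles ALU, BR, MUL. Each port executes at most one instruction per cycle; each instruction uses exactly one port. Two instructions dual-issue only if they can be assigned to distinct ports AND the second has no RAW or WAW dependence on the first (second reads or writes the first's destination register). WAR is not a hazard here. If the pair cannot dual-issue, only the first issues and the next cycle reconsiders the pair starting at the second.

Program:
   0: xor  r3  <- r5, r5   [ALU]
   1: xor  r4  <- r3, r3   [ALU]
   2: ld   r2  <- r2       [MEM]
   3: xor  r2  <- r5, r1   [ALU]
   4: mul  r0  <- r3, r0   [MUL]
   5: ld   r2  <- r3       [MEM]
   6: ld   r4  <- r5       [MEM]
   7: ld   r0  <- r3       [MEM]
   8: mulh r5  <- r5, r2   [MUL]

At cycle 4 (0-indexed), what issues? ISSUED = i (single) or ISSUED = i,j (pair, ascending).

c0: i0 xor  RAW r3
c1: i1,i2 xor ld  dual
c2: i3,i4 xor mul  dual
c3: i5 ld  no-port MEM/MEM
c4: i6 ld  no-port MEM/MEM
c5: i7,i8 ld mulh  dual

ISSUED = 6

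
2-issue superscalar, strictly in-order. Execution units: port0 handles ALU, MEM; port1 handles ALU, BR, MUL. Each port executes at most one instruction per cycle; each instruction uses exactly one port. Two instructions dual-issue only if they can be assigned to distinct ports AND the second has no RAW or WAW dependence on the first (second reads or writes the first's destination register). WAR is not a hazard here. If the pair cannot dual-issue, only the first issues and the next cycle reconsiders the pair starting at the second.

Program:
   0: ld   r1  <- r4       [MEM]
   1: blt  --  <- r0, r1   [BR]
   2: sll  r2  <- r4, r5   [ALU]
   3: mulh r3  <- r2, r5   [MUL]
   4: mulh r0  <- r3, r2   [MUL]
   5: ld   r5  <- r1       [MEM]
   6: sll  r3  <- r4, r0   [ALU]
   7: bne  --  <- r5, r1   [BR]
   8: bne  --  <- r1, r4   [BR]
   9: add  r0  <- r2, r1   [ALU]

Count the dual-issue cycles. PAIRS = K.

PAIRS = 4

t=0 i0:ld ; RAW r1
t=1 i1&i2:blt;sll ; dual
t=2 i3:mulh ; no-port MUL/MUL
t=3 i4&i5:mulh;ld ; dual
t=4 i6&i7:sll;bne ; dual
t=5 i8&i9:bne;add ; dual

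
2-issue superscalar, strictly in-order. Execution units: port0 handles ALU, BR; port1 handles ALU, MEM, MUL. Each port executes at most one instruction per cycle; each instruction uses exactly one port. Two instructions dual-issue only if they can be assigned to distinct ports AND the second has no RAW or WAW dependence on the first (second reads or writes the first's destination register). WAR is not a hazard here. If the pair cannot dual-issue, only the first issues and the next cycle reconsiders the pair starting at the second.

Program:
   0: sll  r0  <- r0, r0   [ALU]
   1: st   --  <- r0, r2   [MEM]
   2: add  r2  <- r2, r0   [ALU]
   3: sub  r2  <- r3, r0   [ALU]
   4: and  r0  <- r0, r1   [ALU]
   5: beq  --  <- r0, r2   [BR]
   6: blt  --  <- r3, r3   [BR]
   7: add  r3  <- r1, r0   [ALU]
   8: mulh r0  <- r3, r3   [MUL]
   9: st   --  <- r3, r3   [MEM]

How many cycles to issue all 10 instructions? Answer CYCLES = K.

c0: i0 sll.ALU  RAW r0
c1: i1&i2 st.MEM+add.ALU  dual
c2: i3&i4 sub.ALU+and.ALU  dual
c3: i5 beq.BR  no-port BR/BR
c4: i6&i7 blt.BR+add.ALU  dual
c5: i8 mulh.MUL  no-port MUL/MEM
c6: i9 st.MEM  tail

CYCLES = 7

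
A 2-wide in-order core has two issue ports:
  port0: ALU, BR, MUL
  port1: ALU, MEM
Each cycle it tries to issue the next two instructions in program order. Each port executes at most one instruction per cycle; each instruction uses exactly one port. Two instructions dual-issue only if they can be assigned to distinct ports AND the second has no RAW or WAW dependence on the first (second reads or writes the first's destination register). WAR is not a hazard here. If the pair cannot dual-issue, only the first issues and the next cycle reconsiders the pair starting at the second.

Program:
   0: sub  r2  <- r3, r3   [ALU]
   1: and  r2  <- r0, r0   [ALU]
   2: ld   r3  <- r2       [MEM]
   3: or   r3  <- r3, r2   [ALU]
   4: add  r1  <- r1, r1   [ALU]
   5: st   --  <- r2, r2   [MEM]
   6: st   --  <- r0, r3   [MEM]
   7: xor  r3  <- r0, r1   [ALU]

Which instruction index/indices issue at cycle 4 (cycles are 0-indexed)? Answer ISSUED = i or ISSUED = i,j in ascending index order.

ISSUED = 5

#0 head=0: sub.ALU i0 WAW r2
#1 head=1: and.ALU i1 RAW r2
#2 head=2: ld.MEM i2 RAW+WAW r3
#3 head=3: or.ALU/add.ALU i3,i4 dual
#4 head=5: st.MEM i5 no-port MEM/MEM
#5 head=6: st.MEM/xor.ALU i6,i7 dual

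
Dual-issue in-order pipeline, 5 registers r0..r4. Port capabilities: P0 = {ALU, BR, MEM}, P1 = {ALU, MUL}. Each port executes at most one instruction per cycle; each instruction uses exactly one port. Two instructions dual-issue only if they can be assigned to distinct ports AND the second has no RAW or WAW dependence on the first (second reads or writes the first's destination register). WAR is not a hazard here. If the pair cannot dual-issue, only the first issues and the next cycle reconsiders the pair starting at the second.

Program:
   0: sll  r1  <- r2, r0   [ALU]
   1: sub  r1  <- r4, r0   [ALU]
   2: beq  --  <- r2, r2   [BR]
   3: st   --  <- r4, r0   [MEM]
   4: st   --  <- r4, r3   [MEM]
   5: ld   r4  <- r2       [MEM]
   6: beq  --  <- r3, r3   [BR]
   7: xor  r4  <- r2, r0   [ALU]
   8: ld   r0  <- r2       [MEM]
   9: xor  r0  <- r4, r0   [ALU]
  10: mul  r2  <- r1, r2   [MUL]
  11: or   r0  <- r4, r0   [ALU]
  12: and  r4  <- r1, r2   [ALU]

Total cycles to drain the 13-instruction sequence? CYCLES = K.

#0 head=0: sll.ALU i0 WAW r1
#1 head=1: sub.ALU/beq.BR i1/i2 dual
#2 head=3: st.MEM i3 no-port MEM/MEM
#3 head=4: st.MEM i4 no-port MEM/MEM
#4 head=5: ld.MEM i5 no-port MEM/BR
#5 head=6: beq.BR/xor.ALU i6/i7 dual
#6 head=8: ld.MEM i8 RAW+WAW r0
#7 head=9: xor.ALU/mul.MUL i9/i10 dual
#8 head=11: or.ALU/and.ALU i11/i12 dual

CYCLES = 9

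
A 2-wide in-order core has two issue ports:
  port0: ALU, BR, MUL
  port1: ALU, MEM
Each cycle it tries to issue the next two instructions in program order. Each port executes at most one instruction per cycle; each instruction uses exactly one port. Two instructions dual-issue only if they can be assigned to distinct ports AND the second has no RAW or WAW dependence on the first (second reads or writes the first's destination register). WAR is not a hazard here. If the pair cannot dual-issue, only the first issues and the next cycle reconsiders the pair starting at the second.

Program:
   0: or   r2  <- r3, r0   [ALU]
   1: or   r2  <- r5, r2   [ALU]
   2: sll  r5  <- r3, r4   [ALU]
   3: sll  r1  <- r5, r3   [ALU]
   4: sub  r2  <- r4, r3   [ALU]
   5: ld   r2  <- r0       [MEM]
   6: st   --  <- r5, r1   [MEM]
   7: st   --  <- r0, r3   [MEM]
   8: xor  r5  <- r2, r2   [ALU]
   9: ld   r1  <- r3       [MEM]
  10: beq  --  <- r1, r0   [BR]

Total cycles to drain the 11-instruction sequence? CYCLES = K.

#0 head=0: or i0 RAW+WAW r2
#1 head=1: or sll i1,i2 dual
#2 head=3: sll sub i3,i4 dual
#3 head=5: ld i5 no-port MEM/MEM
#4 head=6: st i6 no-port MEM/MEM
#5 head=7: st xor i7,i8 dual
#6 head=9: ld i9 RAW r1
#7 head=10: beq i10 tail

CYCLES = 8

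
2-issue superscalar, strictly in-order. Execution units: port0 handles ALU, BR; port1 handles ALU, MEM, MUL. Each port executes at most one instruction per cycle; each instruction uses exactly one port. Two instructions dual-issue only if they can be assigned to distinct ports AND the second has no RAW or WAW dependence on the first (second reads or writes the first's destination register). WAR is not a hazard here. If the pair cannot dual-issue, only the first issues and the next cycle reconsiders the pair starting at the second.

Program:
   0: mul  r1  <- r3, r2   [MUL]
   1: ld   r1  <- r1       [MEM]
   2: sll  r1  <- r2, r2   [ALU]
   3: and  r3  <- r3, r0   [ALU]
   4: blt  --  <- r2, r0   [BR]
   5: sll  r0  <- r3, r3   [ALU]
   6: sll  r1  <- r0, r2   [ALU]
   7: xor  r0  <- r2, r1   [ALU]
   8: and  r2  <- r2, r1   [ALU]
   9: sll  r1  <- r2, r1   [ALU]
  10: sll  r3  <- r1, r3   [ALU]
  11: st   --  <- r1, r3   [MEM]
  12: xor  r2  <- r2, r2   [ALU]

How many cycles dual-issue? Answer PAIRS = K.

c0: i0 mul  no-port MUL/MEM
c1: i1 ld  WAW r1
c2: i2&i3 sll and  dual
c3: i4&i5 blt sll  dual
c4: i6 sll  RAW r1
c5: i7&i8 xor and  dual
c6: i9 sll  RAW r1
c7: i10 sll  RAW r3
c8: i11&i12 st xor  dual

PAIRS = 4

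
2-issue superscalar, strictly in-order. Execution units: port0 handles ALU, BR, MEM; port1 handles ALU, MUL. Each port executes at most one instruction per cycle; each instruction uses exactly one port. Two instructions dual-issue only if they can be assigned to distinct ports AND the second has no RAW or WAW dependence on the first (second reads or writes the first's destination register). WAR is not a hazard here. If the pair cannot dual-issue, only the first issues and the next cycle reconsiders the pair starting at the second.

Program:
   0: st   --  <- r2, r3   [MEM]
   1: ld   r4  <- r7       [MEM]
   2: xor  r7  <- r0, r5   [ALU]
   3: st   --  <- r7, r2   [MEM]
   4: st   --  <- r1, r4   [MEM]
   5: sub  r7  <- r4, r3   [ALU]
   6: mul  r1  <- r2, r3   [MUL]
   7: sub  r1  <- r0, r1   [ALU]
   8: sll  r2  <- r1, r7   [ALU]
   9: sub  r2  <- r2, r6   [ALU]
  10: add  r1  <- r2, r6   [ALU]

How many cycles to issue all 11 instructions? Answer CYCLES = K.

c0: i0 st  no-port MEM/MEM
c1: i1/i2 ld xor  2-wide
c2: i3 st  no-port MEM/MEM
c3: i4/i5 st sub  2-wide
c4: i6 mul  RAW+WAW r1
c5: i7 sub  RAW r1
c6: i8 sll  RAW+WAW r2
c7: i9 sub  RAW r2
c8: i10 add  tail

CYCLES = 9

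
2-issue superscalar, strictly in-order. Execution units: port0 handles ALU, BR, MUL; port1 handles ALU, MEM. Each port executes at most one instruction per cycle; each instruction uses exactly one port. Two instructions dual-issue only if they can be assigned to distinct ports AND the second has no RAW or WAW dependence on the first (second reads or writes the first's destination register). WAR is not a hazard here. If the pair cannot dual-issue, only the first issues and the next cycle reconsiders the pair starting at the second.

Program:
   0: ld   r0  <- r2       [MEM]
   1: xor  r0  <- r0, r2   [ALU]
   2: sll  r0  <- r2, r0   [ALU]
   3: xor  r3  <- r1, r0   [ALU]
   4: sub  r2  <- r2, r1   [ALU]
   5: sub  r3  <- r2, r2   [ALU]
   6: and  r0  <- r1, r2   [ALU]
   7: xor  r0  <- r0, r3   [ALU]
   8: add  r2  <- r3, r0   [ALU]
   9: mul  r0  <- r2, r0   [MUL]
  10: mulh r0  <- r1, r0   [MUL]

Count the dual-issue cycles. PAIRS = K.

[0] i0  ld  -- RAW+WAW r0
[1] i1  xor  -- RAW+WAW r0
[2] i2  sll  -- RAW r0
[3] i3,i4  xor/sub  -- dual
[4] i5,i6  sub/and  -- dual
[5] i7  xor  -- RAW r0
[6] i8  add  -- RAW r2
[7] i9  mul  -- no-port MUL/MUL
[8] i10  mulh  -- tail

PAIRS = 2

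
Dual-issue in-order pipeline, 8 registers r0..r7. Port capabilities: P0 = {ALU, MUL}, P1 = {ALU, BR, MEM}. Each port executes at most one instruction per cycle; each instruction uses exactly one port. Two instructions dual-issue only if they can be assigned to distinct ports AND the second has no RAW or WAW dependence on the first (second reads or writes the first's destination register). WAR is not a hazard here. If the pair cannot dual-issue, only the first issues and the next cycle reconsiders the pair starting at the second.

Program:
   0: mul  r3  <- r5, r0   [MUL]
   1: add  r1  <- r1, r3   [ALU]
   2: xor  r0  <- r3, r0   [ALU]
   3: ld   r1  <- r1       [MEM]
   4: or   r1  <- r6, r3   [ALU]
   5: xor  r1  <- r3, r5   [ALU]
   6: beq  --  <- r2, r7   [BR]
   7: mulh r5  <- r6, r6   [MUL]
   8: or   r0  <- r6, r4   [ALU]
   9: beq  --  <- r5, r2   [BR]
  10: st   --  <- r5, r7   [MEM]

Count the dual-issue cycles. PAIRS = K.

[0] i0  mul.MUL  -- RAW r3
[1] i1,i2  add.ALU;xor.ALU  -- pair
[2] i3  ld.MEM  -- WAW r1
[3] i4  or.ALU  -- WAW r1
[4] i5,i6  xor.ALU;beq.BR  -- pair
[5] i7,i8  mulh.MUL;or.ALU  -- pair
[6] i9  beq.BR  -- no-port BR/MEM
[7] i10  st.MEM  -- tail

PAIRS = 3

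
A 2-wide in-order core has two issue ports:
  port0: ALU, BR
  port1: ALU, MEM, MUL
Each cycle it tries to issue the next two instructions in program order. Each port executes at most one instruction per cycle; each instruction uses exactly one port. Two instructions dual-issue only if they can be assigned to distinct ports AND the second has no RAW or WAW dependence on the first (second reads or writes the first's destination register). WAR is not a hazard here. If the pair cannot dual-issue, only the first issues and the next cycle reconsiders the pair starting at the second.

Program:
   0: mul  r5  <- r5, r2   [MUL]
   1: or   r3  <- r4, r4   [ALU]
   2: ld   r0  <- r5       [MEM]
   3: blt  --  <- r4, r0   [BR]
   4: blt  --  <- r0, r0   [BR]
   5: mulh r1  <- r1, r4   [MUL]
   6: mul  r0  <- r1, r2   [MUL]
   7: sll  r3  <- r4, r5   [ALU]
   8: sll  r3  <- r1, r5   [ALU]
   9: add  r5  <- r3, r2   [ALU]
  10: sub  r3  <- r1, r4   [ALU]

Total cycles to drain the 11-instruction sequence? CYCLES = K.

t=0 i0/i1:mul.MUL or.ALU ; pair
t=1 i2:ld.MEM ; RAW r0
t=2 i3:blt.BR ; no-port BR/BR
t=3 i4/i5:blt.BR mulh.MUL ; pair
t=4 i6/i7:mul.MUL sll.ALU ; pair
t=5 i8:sll.ALU ; RAW r3
t=6 i9/i10:add.ALU sub.ALU ; pair

CYCLES = 7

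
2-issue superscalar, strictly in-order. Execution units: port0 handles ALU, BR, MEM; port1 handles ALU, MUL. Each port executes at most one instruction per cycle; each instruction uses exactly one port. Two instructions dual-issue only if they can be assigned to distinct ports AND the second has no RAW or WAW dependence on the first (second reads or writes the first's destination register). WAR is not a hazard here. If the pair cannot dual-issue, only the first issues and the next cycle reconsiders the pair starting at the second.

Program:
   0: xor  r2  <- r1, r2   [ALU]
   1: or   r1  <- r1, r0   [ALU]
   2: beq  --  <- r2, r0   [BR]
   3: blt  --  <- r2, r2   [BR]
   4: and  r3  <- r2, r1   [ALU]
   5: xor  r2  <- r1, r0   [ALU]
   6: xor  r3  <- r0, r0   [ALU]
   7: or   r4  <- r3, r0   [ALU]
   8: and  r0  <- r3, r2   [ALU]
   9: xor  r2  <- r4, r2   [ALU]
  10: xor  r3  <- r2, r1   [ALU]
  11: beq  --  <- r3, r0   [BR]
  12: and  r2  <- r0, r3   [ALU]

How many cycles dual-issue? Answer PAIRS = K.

0. xor.ALU/or.ALU @i0/i1  | dual
1. beq.BR @i2  | no-port BR/BR
2. blt.BR/and.ALU @i3/i4  | dual
3. xor.ALU/xor.ALU @i5/i6  | dual
4. or.ALU/and.ALU @i7/i8  | dual
5. xor.ALU @i9  | RAW r2
6. xor.ALU @i10  | RAW r3
7. beq.BR/and.ALU @i11/i12  | dual

PAIRS = 5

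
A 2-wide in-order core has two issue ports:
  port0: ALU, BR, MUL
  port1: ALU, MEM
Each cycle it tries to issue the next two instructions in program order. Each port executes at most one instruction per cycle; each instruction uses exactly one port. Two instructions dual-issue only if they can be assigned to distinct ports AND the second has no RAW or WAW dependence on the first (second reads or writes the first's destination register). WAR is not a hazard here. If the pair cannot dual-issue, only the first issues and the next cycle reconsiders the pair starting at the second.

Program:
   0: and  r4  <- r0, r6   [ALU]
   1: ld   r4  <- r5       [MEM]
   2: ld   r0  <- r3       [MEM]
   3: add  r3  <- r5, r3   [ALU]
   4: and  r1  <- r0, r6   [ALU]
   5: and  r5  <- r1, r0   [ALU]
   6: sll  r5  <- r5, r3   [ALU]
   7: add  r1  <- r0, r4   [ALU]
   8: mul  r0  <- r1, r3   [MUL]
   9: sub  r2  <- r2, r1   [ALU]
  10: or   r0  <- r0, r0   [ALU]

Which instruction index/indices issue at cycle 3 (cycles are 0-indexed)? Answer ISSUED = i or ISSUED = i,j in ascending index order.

[0] i0  and.ALU  -- WAW r4
[1] i1  ld.MEM  -- no-port MEM/MEM
[2] i2&i3  ld.MEM+add.ALU  -- dual
[3] i4  and.ALU  -- RAW r1
[4] i5  and.ALU  -- RAW+WAW r5
[5] i6&i7  sll.ALU+add.ALU  -- dual
[6] i8&i9  mul.MUL+sub.ALU  -- dual
[7] i10  or.ALU  -- tail

ISSUED = 4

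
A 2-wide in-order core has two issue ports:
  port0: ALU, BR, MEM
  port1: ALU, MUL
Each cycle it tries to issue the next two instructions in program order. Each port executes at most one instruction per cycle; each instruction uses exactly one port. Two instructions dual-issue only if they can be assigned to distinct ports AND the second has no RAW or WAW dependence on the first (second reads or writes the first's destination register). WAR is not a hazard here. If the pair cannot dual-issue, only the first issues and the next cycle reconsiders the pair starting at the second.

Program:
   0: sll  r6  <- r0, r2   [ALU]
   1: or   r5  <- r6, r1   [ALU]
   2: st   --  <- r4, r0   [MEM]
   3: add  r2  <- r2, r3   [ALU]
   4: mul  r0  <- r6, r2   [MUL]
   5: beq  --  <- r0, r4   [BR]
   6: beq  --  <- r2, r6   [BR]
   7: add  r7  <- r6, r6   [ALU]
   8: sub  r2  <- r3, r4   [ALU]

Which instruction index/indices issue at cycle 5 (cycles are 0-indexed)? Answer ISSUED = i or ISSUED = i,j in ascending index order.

t=0 i0:sll ; RAW r6
t=1 i1&i2:or;st ; 2-wide
t=2 i3:add ; RAW r2
t=3 i4:mul ; RAW r0
t=4 i5:beq ; no-port BR/BR
t=5 i6&i7:beq;add ; 2-wide
t=6 i8:sub ; tail

ISSUED = 6,7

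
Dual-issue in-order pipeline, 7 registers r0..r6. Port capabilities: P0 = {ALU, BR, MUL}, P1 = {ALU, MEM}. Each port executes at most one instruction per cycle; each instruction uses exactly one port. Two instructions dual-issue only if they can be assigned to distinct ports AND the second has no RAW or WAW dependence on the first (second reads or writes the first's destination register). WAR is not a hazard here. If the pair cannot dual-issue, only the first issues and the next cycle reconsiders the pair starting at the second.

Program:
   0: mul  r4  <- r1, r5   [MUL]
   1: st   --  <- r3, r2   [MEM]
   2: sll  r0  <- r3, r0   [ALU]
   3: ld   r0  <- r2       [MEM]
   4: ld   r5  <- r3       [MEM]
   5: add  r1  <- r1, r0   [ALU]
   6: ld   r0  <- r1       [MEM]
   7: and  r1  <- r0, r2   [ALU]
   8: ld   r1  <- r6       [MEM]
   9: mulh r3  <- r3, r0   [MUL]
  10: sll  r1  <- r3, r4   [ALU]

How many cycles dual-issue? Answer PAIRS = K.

PAIRS = 3

[0] i0+i1  mul.MUL;st.MEM  -- dual
[1] i2  sll.ALU  -- WAW r0
[2] i3  ld.MEM  -- no-port MEM/MEM
[3] i4+i5  ld.MEM;add.ALU  -- dual
[4] i6  ld.MEM  -- RAW r0
[5] i7  and.ALU  -- WAW r1
[6] i8+i9  ld.MEM;mulh.MUL  -- dual
[7] i10  sll.ALU  -- tail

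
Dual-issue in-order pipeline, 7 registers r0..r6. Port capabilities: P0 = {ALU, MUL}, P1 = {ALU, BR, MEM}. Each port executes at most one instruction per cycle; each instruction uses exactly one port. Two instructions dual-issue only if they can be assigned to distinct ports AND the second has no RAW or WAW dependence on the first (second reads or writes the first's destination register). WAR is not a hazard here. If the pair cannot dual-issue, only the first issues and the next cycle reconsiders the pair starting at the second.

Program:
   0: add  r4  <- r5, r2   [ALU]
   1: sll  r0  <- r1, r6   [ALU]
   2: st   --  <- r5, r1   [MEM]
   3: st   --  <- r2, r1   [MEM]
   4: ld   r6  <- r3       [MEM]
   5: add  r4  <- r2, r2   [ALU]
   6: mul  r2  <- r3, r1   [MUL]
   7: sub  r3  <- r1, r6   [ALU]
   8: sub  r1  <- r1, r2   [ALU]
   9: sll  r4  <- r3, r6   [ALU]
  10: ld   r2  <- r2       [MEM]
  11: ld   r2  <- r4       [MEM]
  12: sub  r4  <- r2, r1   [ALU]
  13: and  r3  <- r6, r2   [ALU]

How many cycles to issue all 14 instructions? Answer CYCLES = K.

  cy0 -> i0&i1 (add.ALU sll.ALU) 2-wide
  cy1 -> i2 (st.MEM) no-port MEM/MEM
  cy2 -> i3 (st.MEM) no-port MEM/MEM
  cy3 -> i4&i5 (ld.MEM add.ALU) 2-wide
  cy4 -> i6&i7 (mul.MUL sub.ALU) 2-wide
  cy5 -> i8&i9 (sub.ALU sll.ALU) 2-wide
  cy6 -> i10 (ld.MEM) no-port MEM/MEM
  cy7 -> i11 (ld.MEM) RAW r2
  cy8 -> i12&i13 (sub.ALU and.ALU) 2-wide

CYCLES = 9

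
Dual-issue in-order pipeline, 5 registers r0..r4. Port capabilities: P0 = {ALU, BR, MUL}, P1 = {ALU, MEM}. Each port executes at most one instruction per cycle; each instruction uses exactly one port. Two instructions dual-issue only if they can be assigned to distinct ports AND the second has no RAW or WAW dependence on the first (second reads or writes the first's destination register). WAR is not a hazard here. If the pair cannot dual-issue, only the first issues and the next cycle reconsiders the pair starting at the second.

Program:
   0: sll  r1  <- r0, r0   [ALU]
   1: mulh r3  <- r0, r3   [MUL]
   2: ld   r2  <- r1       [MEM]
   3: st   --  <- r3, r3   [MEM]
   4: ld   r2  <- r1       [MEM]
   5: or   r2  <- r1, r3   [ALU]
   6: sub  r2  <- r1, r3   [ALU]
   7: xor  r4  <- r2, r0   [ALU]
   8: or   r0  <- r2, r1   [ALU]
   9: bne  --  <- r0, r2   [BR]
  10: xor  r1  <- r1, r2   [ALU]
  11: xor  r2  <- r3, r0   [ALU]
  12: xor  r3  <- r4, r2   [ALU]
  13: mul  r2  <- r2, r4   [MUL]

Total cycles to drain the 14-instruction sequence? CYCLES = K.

c0: i0/i1 sll+mulh  pair
c1: i2 ld  no-port MEM/MEM
c2: i3 st  no-port MEM/MEM
c3: i4 ld  WAW r2
c4: i5 or  WAW r2
c5: i6 sub  RAW r2
c6: i7/i8 xor+or  pair
c7: i9/i10 bne+xor  pair
c8: i11 xor  RAW r2
c9: i12/i13 xor+mul  pair

CYCLES = 10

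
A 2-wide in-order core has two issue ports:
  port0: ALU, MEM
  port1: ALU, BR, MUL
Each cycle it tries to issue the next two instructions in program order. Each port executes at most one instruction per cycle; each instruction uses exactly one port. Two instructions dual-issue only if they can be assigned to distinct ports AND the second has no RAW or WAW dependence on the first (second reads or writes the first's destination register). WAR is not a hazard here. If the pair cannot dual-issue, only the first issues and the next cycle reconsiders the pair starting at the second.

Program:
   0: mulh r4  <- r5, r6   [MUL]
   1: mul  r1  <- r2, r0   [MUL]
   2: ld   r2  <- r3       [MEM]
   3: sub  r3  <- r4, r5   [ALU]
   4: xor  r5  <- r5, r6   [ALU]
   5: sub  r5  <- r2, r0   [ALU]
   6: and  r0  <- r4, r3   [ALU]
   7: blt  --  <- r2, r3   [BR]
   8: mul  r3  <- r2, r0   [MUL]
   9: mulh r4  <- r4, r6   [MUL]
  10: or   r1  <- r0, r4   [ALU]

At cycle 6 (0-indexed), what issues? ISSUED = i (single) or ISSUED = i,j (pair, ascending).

ISSUED = 9

0. mulh.MUL @i0  | no-port MUL/MUL
1. mul.MUL+ld.MEM @i1/i2  | pair
2. sub.ALU+xor.ALU @i3/i4  | pair
3. sub.ALU+and.ALU @i5/i6  | pair
4. blt.BR @i7  | no-port BR/MUL
5. mul.MUL @i8  | no-port MUL/MUL
6. mulh.MUL @i9  | RAW r4
7. or.ALU @i10  | tail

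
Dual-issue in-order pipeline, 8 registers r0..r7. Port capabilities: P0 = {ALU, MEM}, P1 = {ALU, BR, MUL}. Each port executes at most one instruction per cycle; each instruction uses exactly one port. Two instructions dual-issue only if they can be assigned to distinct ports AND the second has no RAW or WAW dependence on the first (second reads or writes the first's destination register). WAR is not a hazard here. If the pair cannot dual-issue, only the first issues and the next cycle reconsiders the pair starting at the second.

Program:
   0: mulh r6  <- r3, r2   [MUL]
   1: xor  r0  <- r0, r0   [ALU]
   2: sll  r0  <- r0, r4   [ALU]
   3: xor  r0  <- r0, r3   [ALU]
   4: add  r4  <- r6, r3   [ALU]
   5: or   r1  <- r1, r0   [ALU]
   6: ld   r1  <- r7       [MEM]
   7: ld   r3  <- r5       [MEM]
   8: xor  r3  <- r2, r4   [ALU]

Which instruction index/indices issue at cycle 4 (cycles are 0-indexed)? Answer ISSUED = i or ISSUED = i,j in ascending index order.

0. mulh+xor @i0&i1  | 2-wide
1. sll @i2  | RAW+WAW r0
2. xor+add @i3&i4  | 2-wide
3. or @i5  | WAW r1
4. ld @i6  | no-port MEM/MEM
5. ld @i7  | WAW r3
6. xor @i8  | tail

ISSUED = 6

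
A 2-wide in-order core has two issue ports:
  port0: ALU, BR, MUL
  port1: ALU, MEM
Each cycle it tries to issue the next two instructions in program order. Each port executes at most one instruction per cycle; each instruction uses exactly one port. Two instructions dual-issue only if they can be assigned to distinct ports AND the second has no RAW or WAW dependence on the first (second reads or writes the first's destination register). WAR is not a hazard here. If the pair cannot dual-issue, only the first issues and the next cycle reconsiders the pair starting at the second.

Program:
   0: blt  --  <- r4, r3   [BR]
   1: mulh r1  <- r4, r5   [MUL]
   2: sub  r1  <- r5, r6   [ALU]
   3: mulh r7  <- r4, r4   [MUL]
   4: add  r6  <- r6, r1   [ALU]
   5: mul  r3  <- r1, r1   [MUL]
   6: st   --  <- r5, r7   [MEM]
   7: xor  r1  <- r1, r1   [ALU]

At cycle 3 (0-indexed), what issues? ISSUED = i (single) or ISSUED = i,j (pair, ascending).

ISSUED = 4,5

c0: i0 blt.BR  no-port BR/MUL
c1: i1 mulh.MUL  WAW r1
c2: i2,i3 sub.ALU/mulh.MUL  pair
c3: i4,i5 add.ALU/mul.MUL  pair
c4: i6,i7 st.MEM/xor.ALU  pair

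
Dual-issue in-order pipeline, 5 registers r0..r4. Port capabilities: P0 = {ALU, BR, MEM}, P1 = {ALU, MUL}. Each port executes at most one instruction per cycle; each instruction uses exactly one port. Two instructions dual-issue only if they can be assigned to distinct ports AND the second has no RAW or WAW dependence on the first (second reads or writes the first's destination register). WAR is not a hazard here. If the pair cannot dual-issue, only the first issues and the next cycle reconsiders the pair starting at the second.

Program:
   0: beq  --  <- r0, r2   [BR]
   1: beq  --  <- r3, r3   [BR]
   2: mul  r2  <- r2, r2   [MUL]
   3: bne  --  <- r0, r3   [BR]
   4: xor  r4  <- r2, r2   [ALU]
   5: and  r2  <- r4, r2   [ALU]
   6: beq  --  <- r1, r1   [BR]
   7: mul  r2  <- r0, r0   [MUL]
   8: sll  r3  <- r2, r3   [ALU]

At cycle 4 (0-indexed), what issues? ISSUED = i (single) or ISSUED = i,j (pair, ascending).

ISSUED = 7

[0] i0  beq.BR  -- no-port BR/BR
[1] i1/i2  beq.BR+mul.MUL  -- 2-wide
[2] i3/i4  bne.BR+xor.ALU  -- 2-wide
[3] i5/i6  and.ALU+beq.BR  -- 2-wide
[4] i7  mul.MUL  -- RAW r2
[5] i8  sll.ALU  -- tail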